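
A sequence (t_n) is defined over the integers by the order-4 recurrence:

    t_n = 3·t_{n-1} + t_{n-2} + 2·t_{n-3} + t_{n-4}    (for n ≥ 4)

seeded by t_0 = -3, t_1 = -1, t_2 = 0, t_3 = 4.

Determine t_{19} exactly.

943378716

t_4 = 3·4 + 1·0 + 2·-1 + 1·-3 = 7
t_5 = 3·7 + 1·4 + 2·0 + 1·-1 = 24
t_6 = 3·24 + 1·7 + 2·4 + 1·0 = 87
t_7 = 3·87 + 1·24 + 2·7 + 1·4 = 303
t_8 = 3·303 + 1·87 + 2·24 + 1·7 = 1051
t_9 = 3·1051 + 1·303 + 2·87 + 1·24 = 3654
t_10 = 3·3654 + 1·1051 + 2·303 + 1·87 = 12706
t_11 = 3·12706 + 1·3654 + 2·1051 + 1·303 = 44177
t_12 = 3·44177 + 1·12706 + 2·3654 + 1·1051 = 153596
t_13 = 3·153596 + 1·44177 + 2·12706 + 1·3654 = 534031
t_14 = 3·534031 + 1·153596 + 2·44177 + 1·12706 = 1856749
t_15 = 3·1856749 + 1·534031 + 2·153596 + 1·44177 = 6455647
t_16 = 3·6455647 + 1·1856749 + 2·534031 + 1·153596 = 22445348
t_17 = 3·22445348 + 1·6455647 + 2·1856749 + 1·534031 = 78039220
t_18 = 3·78039220 + 1·22445348 + 2·6455647 + 1·1856749 = 271331051
t_19 = 3·271331051 + 1·78039220 + 2·22445348 + 1·6455647 = 943378716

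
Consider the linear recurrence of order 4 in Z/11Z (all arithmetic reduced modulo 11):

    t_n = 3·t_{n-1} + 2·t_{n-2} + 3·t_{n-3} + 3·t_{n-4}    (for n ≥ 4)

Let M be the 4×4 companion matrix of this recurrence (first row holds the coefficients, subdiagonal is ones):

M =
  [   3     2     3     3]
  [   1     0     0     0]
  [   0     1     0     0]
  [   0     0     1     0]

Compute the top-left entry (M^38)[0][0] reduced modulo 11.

(M^38)[0][0] is the top entry after applying M 38 times to the unit state (1, 0, 0, 0). Equivalently it is h_{41} for the auxiliary sequence (h_n) obeying the same recurrence with h_3 = 1 and h_i = 0 for 0 ≤ i < 3:
h_4 = 3·1 + 2·0 + 3·0 + 3·0 = 3
h_5 = 3·3 + 2·1 + 3·0 + 3·0 = 0
h_6 = 3·0 + 2·3 + 3·1 + 3·0 = 9
h_7 = 3·9 + 2·0 + 3·3 + 3·1 = 6
h_8 = 3·6 + 2·9 + 3·0 + 3·3 = 1
h_9 = 3·1 + 2·6 + 3·9 + 3·0 = 9
h_10 = 3·9 + 2·1 + 3·6 + 3·9 = 8
h_11 = 3·8 + 2·9 + 3·1 + 3·6 = 8
h_12 = 3·8 + 2·8 + 3·9 + 3·1 = 4
h_13 = 3·4 + 2·8 + 3·8 + 3·9 = 2
h_14 = 3·2 + 2·4 + 3·8 + 3·8 = 7
h_15 = 3·7 + 2·2 + 3·4 + 3·8 = 6
h_16 = 3·6 + 2·7 + 3·2 + 3·4 = 6
h_17 = 3·6 + 2·6 + 3·7 + 3·2 = 2
h_18 = 3·2 + 2·6 + 3·6 + 3·7 = 2
h_19 = 3·2 + 2·2 + 3·6 + 3·6 = 2
h_20 = 3·2 + 2·2 + 3·2 + 3·6 = 1
h_21 = 3·1 + 2·2 + 3·2 + 3·2 = 8
h_22 = 3·8 + 2·1 + 3·2 + 3·2 = 5
h_23 = 3·5 + 2·8 + 3·1 + 3·2 = 7
h_24 = 3·7 + 2·5 + 3·8 + 3·1 = 3
h_25 = 3·3 + 2·7 + 3·5 + 3·8 = 7
h_26 = 3·7 + 2·3 + 3·7 + 3·5 = 8
h_27 = 3·8 + 2·7 + 3·3 + 3·7 = 2
h_28 = 3·2 + 2·8 + 3·7 + 3·3 = 8
h_29 = 3·8 + 2·2 + 3·8 + 3·7 = 7
h_30 = 3·7 + 2·8 + 3·2 + 3·8 = 1
h_31 = 3·1 + 2·7 + 3·8 + 3·2 = 3
h_32 = 3·3 + 2·1 + 3·7 + 3·8 = 1
h_33 = 3·1 + 2·3 + 3·1 + 3·7 = 0
h_34 = 3·0 + 2·1 + 3·3 + 3·1 = 3
h_35 = 3·3 + 2·0 + 3·1 + 3·3 = 10
h_36 = 3·10 + 2·3 + 3·0 + 3·1 = 6
h_37 = 3·6 + 2·10 + 3·3 + 3·0 = 3
h_38 = 3·3 + 2·6 + 3·10 + 3·3 = 5
h_39 = 3·5 + 2·3 + 3·6 + 3·10 = 3
h_40 = 3·3 + 2·5 + 3·3 + 3·6 = 2
h_41 = 3·2 + 2·3 + 3·5 + 3·3 = 3

3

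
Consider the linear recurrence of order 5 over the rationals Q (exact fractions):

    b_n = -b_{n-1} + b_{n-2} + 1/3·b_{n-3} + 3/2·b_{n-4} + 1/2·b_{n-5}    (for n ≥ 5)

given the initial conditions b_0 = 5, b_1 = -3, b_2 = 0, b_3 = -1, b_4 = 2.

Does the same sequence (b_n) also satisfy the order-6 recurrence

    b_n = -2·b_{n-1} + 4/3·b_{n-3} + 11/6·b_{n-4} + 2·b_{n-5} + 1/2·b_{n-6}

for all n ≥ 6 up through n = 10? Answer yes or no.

yes

Terms b_0..b_10: 5, -3, 0, -1, 2, -5, 31/6, -11, 17, -295/9, 1849/36
n=6: candidate gives 31/6, actual b_6 = 31/6 ✓
n=7: candidate gives -11, actual b_7 = -11 ✓
n=8: candidate gives 17, actual b_8 = 17 ✓
n=9: candidate gives -295/9, actual b_9 = -295/9 ✓
n=10: candidate gives 1849/36, actual b_10 = 1849/36 ✓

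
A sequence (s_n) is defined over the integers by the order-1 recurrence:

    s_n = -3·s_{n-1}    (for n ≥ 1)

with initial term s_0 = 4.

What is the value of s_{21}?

-41841412812

s_1 = -3·4 = -12
s_2 = -3·-12 = 36
s_3 = -3·36 = -108
s_4 = -3·-108 = 324
s_5 = -3·324 = -972
s_6 = -3·-972 = 2916
s_7 = -3·2916 = -8748
s_8 = -3·-8748 = 26244
s_9 = -3·26244 = -78732
s_10 = -3·-78732 = 236196
s_11 = -3·236196 = -708588
s_12 = -3·-708588 = 2125764
s_13 = -3·2125764 = -6377292
s_14 = -3·-6377292 = 19131876
s_15 = -3·19131876 = -57395628
s_16 = -3·-57395628 = 172186884
s_17 = -3·172186884 = -516560652
s_18 = -3·-516560652 = 1549681956
s_19 = -3·1549681956 = -4649045868
s_20 = -3·-4649045868 = 13947137604
s_21 = -3·13947137604 = -41841412812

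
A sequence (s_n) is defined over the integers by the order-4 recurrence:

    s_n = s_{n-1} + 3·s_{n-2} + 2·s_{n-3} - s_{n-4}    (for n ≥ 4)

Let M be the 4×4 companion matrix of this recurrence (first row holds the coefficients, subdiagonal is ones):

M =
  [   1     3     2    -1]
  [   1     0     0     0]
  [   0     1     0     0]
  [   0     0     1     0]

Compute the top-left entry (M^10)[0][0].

5123

(M^10)[0][0] is the top entry after applying M 10 times to the unit state (1, 0, 0, 0). Equivalently it is h_{13} for the auxiliary sequence (h_n) obeying the same recurrence with h_3 = 1 and h_i = 0 for 0 ≤ i < 3:
h_4 = 1·1 + 3·0 + 2·0 + -1·0 = 1
h_5 = 1·1 + 3·1 + 2·0 + -1·0 = 4
h_6 = 1·4 + 3·1 + 2·1 + -1·0 = 9
h_7 = 1·9 + 3·4 + 2·1 + -1·1 = 22
h_8 = 1·22 + 3·9 + 2·4 + -1·1 = 56
h_9 = 1·56 + 3·22 + 2·9 + -1·4 = 136
h_10 = 1·136 + 3·56 + 2·22 + -1·9 = 339
h_11 = 1·339 + 3·136 + 2·56 + -1·22 = 837
h_12 = 1·837 + 3·339 + 2·136 + -1·56 = 2070
h_13 = 1·2070 + 3·837 + 2·339 + -1·136 = 5123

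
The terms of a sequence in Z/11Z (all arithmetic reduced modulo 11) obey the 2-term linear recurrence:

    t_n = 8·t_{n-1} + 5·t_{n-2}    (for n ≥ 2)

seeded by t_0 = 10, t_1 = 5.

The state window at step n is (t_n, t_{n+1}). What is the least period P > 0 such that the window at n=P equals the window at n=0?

n=0: window = (10, 5)
n=1: window = (5, 2)
n=2: window = (2, 8)
n=3: window = (8, 8)
n=4: window = (8, 5)
n=5: window = (5, 3)
n=6: window = (3, 5)
n=7: window = (5, 0)
n=8: window = (0, 3)
n=9: window = (3, 2)
n=10: window = (2, 9)
n=11: window = (9, 5)
n=12: window = (5, 8)
n=13: window = (8, 1)
n=14: window = (1, 4)
n=15: window = (4, 4)
n=16: window = (4, 8)
n=17: window = (8, 7)
n=18: window = (7, 8)
n=19: window = (8, 0)
n=20: window = (0, 7)
n=21: window = (7, 1)
n=22: window = (1, 10)
n=23: window = (10, 8)
n=24: window = (8, 4)
n=25: window = (4, 6)
n=26: window = (6, 2)
n=27: window = (2, 2)
n=28: window = (2, 4)
n=29: window = (4, 9)
n=30: window = (9, 4)
n=31: window = (4, 0)
n=32: window = (0, 9)
n=33: window = (9, 6)
n=34: window = (6, 5)
n=35: window = (5, 4)
n=36: window = (4, 2)
n=37: window = (2, 3)
n=38: window = (3, 1)
n=39: window = (1, 1)
n=40: window = (1, 2)
…
n=118: window = (4, 7)
n=119: window = (7, 10)
n=120: window = (10, 5)
window at n=120 equals window at n=0 → period = 120

120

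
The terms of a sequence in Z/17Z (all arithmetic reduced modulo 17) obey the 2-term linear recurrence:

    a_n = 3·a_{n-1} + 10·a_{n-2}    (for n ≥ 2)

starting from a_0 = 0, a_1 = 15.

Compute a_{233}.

13

a_2 = 3·15 + 10·0 = 11
a_3 = 3·11 + 10·15 = 13
a_4 = 3·13 + 10·11 = 13
a_5 = 3·13 + 10·13 = 16
a_6 = 3·16 + 10·13 = 8
a_7 = 3·8 + 10·16 = 14
a_8 = 3·14 + 10·8 = 3
a_9 = 3·3 + 10·14 = 13
a_10 = 3·13 + 10·3 = 1
a_11 = 3·1 + 10·13 = 14
a_12 = 3·14 + 10·1 = 1
a_13 = 3·1 + 10·14 = 7
a_14 = 3·7 + 10·1 = 14
a_15 = 3·14 + 10·7 = 10
a_16 = 3·10 + 10·14 = 0
a_17 = 3·0 + 10·10 = 15
(a_16, a_17) = (0, 15) = (a_0, a_1), so the sequence has period 16.
233 ≡ 9 (mod 16), hence a_233 = a_9 = 13.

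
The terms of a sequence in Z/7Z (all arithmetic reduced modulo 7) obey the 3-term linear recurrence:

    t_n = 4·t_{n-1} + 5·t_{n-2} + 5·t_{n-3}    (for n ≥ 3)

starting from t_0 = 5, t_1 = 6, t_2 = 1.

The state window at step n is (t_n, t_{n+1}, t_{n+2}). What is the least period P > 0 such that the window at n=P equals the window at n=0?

n=0: window = (5, 6, 1)
n=1: window = (6, 1, 3)
n=2: window = (1, 3, 5)
n=3: window = (3, 5, 5)
n=4: window = (5, 5, 4)
n=5: window = (5, 4, 3)
n=6: window = (4, 3, 1)
n=7: window = (3, 1, 4)
n=8: window = (1, 4, 1)
n=9: window = (4, 1, 1)
n=10: window = (1, 1, 1)
n=11: window = (1, 1, 0)
n=12: window = (1, 0, 3)
n=13: window = (0, 3, 3)
n=14: window = (3, 3, 6)
n=15: window = (3, 6, 5)
n=16: window = (6, 5, 2)
n=17: window = (5, 2, 0)
n=18: window = (2, 0, 0)
n=19: window = (0, 0, 3)
n=20: window = (0, 3, 5)
n=21: window = (3, 5, 0)
n=22: window = (5, 0, 5)
n=23: window = (0, 5, 3)
n=24: window = (5, 3, 2)
n=25: window = (3, 2, 6)
n=26: window = (2, 6, 0)
n=27: window = (6, 0, 5)
n=28: window = (0, 5, 1)
n=29: window = (5, 1, 1)
n=30: window = (1, 1, 6)
n=31: window = (1, 6, 6)
n=32: window = (6, 6, 3)
n=33: window = (6, 3, 2)
n=34: window = (3, 2, 4)
n=35: window = (2, 4, 6)
n=36: window = (4, 6, 5)
n=37: window = (6, 5, 0)
n=38: window = (5, 0, 6)
n=39: window = (0, 6, 0)
n=40: window = (6, 0, 2)
…
n=340: window = (4, 3, 5)
n=341: window = (3, 5, 6)
n=342: window = (5, 6, 1)
window at n=342 equals window at n=0 → period = 342

342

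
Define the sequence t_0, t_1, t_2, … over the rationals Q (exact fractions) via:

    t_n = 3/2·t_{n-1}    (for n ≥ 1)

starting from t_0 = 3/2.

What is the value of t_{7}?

t_1 = 3/2·3/2 = 9/4
t_2 = 3/2·9/4 = 27/8
t_3 = 3/2·27/8 = 81/16
t_4 = 3/2·81/16 = 243/32
t_5 = 3/2·243/32 = 729/64
t_6 = 3/2·729/64 = 2187/128
t_7 = 3/2·2187/128 = 6561/256

6561/256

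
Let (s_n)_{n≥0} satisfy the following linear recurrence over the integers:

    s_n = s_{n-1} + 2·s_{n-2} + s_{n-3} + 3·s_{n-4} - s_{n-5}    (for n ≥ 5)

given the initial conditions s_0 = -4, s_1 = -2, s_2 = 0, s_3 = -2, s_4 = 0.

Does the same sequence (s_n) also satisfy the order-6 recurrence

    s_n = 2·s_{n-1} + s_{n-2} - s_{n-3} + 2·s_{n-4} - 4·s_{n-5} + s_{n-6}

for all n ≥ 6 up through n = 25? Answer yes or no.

Terms s_0..s_25: -4, -2, 0, -2, 0, -6, -6, -24, -40, -112, -228, -558, -1222, -2862, -6436, -14828, -33670, -77126, -175740, -401710, -916498, -2093366, -4778166, -10910786, -24908268, -56871606
n=6: candidate gives -6, actual s_6 = -6 ✓
n=7: candidate gives -24, actual s_7 = -24 ✓
n=8: candidate gives -40, actual s_8 = -40 ✓
n=9: candidate gives -112, actual s_9 = -112 ✓
n=10: candidate gives -228, actual s_10 = -228 ✓
n=11: candidate gives -558, actual s_11 = -558 ✓
n=12: candidate gives -1222, actual s_12 = -1222 ✓
n=13: candidate gives -2862, actual s_13 = -2862 ✓
n=14: candidate gives -6436, actual s_14 = -6436 ✓
n=15: candidate gives -14828, actual s_15 = -14828 ✓
n=16: candidate gives -33670, actual s_16 = -33670 ✓
n=17: candidate gives -77126, actual s_17 = -77126 ✓
n=18: candidate gives -175740, actual s_18 = -175740 ✓
n=19: candidate gives -401710, actual s_19 = -401710 ✓
n=20: candidate gives -916498, actual s_20 = -916498 ✓
n=21: candidate gives -2093366, actual s_21 = -2093366 ✓
n=22: candidate gives -4778166, actual s_22 = -4778166 ✓
n=23: candidate gives -10910786, actual s_23 = -10910786 ✓
n=24: candidate gives -24908268, actual s_24 = -24908268 ✓
n=25: candidate gives -56871606, actual s_25 = -56871606 ✓

yes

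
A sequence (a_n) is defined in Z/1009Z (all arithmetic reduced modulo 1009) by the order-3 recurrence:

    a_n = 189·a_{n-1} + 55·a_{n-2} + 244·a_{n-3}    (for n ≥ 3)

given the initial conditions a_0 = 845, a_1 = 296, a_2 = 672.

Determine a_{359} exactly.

a_3 = 189·672 + 55·296 + 244·845 = 354
a_4 = 189·354 + 55·672 + 244·296 = 524
a_5 = 189·524 + 55·354 + 244·672 = 963
a_6 = 189·963 + 55·524 + 244·354 = 557
a_7 = 189·557 + 55·963 + 244·524 = 547
a_8 = 189·547 + 55·557 + 244·963 = 705
Continuing the recurrence:
  a_9 = 574;  a_10 = 227;  a_11 = 297;  a_12 = 820;  a_13 = 687;  a_14 = 206
  a_15 = 333;  a_16 = 744;  a_17 = 332;  a_18 = 273;  a_19 = 152;  a_20 = 644
  a_21 = 942;  a_22 = 314;  a_23 = 907;  a_24 = 815;  a_25 = 34;  a_26 = 129
  a_27 = 104;  a_28 = 741;  a_29 = 670;  a_30 = 42;  a_31 = 585;  a_32 = 898
  a_33 = 255;  a_34 = 183;  a_35 = 339;  a_36 = 141;  a_37 = 145;  a_38 = 832
  a_39 = 854;  a_40 = 386;  a_41 = 52;  a_42 = 301;  a_43 = 565;  a_44 = 822
  a_45 = 564;  a_46 = 83;  a_47 = 70;  a_48 = 25;  a_49 = 575;  a_50 = 1005
  a_51 = 645;  a_52 = 654;  a_53 = 701;  a_54 = 941;  a_55 = 632;  a_56 = 196
  a_57 = 726;  a_58 = 511;  a_59 = 695;  a_60 = 607;  a_61 = 157;  a_62 = 568
  a_63 = 746;  a_64 = 670;  a_65 = 525;  a_66 = 264;  a_67 = 91;  a_68 = 397
  a_69 = 167;  a_70 = 936;  a_71 = 437;  a_72 = 264;  a_73 = 624;  a_74 = 960
  a_75 = 683;  a_76 = 164;  a_77 = 101;  a_78 = 24;  a_79 = 666;  a_80 = 488
  a_81 = 521;  a_82 = 248;  a_83 = 871;  a_84 = 665;  a_85 = 14;  a_86 = 504
  a_87 = 991;  a_88 = 491;  a_89 = 877;  a_90 = 692;  a_91 = 163;  a_92 = 335
  a_93 = 986;  a_94 = 373;  a_95 = 631;  a_96 = 974;  a_97 = 40;  a_98 = 177
  a_99 = 879;  a_100 = 979;  a_101 = 98;  a_102 = 287;  a_103 = 854;  a_104 = 312
  a_105 = 400;  a_106 = 454;  a_107 = 296;  a_108 = 930;  a_109 = 126;  a_110 = 883
  a_111 = 164;  a_112 = 324;  a_113 = 161;  a_114 = 482;  a_115 = 416;  a_116 = 131
  a_117 = 780;  a_118 = 852;  a_119 = 795;  a_120 = 988;  a_121 = 439;  a_122 = 339
  a_123 = 354;  a_124 = 957;  a_125 = 539;  a_126 = 740;  a_127 = 422;  a_128 = 733
  a_129 = 256;  a_130 = 966;  a_131 = 158;  a_132 = 160;  a_133 = 186;  a_134 = 777
  a_135 = 377;  a_136 = 959;  a_137 = 82;  a_138 = 809;  a_139 = 924;  a_140 = 6
  a_141 = 127;  a_142 = 566;  a_143 = 397;  a_144 = 936;  a_145 = 846;  a_146 = 497
  a_147 = 562;  a_148 = 953;  a_149 = 334;  a_150 = 419;  a_151 = 150;  a_152 = 712
  a_153 = 876;  a_154 = 173;  a_155 = 337;  a_156 = 396;  a_157 = 385;  a_158 = 198
  a_159 = 844;  a_160 = 997;  a_161 = 645;  a_162 = 265;  a_163 = 903;  a_164 = 571
  a_165 = 264;  a_166 = 951;  a_167 = 613;  a_168 = 508;  a_169 = 549;  a_170 = 771
  a_171 = 193;  a_172 = 948;  a_173 = 545;  a_174 = 437;  a_175 = 820;  a_176 = 214
  a_177 = 464;  a_178 = 882;  a_179 = 256;  a_180 = 238;  a_181 = 831;  a_182 = 543
  a_183 = 568;  a_184 = 957;  a_185 = 536;  a_186 = 930;  a_187 = 852;  a_188 = 911
  a_189 = 990;  a_190 = 134;  a_191 = 369;  a_192 = 836;  a_193 = 114;  a_194 = 158
  a_195 = 983;  a_196 = 313;  a_197 = 424;  a_198 = 197;  a_199 = 710;  a_200 = 267
  a_201 = 357;  a_202 = 121;  a_203 = 698;  a_204 = 678;  a_205 = 310;  a_206 = 825
  a_207 = 392;  a_208 = 366;  a_209 = 433;  a_210 = 860;  a_211 = 202;  a_212 = 429
  a_213 = 340;  a_214 = 928;  a_215 = 104;  a_216 = 288;  a_217 = 28;  a_218 = 94
  a_219 = 786;  a_220 = 125;  a_221 = 999;  a_222 = 14;  a_223 = 308;  a_224 = 38
  a_225 = 295;  a_226 = 818;  a_227 = 497;  a_228 = 22;  a_229 = 24;  a_230 = 889
  a_231 = 152;  a_232 = 741;  a_233 = 67;  a_234 = 705;  a_235 = 908;  a_236 = 719
  a_237 = 665;  a_238 = 335;  a_239 = 878;  a_240 = 540;  a_241 = 20;  a_242 = 507
  a_243 = 649;  a_244 = 40;  a_245 = 478;  a_246 = 666;  a_247 = 484;  a_248 = 560
  a_249 = 336;  a_250 = 510;  a_251 = 269;  a_252 = 444;  a_253 = 162;  a_254 = 603
  a_255 = 152;  a_256 = 521;  a_257 = 702;  a_258 = 657;  a_259 = 324;  a_260 = 265
  a_261 = 179;  a_262 = 328;  a_263 = 282;  a_264 = 997;  a_265 = 446;  a_266 = 83
  a_267 = 965;  a_268 = 137;  a_269 = 338;  a_270 = 141;  a_271 = 974;  a_272 = 874
  a_273 = 910;  a_274 = 639;  a_275 = 657;  a_276 = 965;  a_277 = 97;  a_278 = 655
  a_279 = 341;  a_280 = 35;  a_281 = 543;  a_282 = 82;  a_283 = 426;  a_284 = 581
  a_285 = 888;  a_286 = 22;  a_287 = 25;  a_288 = 627;  a_289 = 130;  a_290 = 579
  a_291 = 166;  a_292 = 93;  a_293 = 489;  a_294 = 816;  a_295 = 1002;  a_296 = 424
  a_297 = 371;  a_298 = 921;  a_299 = 275;  a_300 = 435;  a_301 = 193;  a_302 = 368
  a_303 = 651;  a_304 = 679;  a_305 = 669;  a_306 = 759;  a_307 = 844;  a_308 = 248
  a_309 = 4;  a_310 = 370;  a_311 = 501;  a_312 = 989;  a_313 = 38;  a_314 = 183
  a_315 = 518;  a_316 = 195;  a_317 = 16;  a_318 = 899;  a_319 = 427;  a_320 = 864
  a_321 = 519;  a_322 = 576;  a_323 = 120;  a_324 = 385;  a_325 = 956;  a_326 = 78
  a_327 = 831;  a_328 = 94;  a_329 = 774;  a_330 = 61;  a_331 = 351;  a_332 = 246
  a_333 = 972;  a_334 = 362;  a_335 = 282;  a_336 = 613;  a_337 = 742;  a_338 = 601
  a_339 = 262;  a_340 = 272;  a_341 = 572;  a_342 = 331;  a_343 = 965;  a_344 = 125
  a_345 = 60;  a_346 = 416;  a_347 = 425;  a_348 = 801;  a_349 = 811;  a_350 = 352
  a_351 = 850;  a_352 = 528;  a_353 = 360;  a_354 = 771;  a_355 = 732;  a_356 = 199
  a_357 = 628
a_358 = 189·628 + 55·199 + 244·732 = 500
a_359 = 189·500 + 55·628 + 244·199 = 12

12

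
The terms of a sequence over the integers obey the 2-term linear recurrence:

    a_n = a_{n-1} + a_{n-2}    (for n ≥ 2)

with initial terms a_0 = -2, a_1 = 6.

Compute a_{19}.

19918

a_2 = 1·6 + 1·-2 = 4
a_3 = 1·4 + 1·6 = 10
a_4 = 1·10 + 1·4 = 14
a_5 = 1·14 + 1·10 = 24
a_6 = 1·24 + 1·14 = 38
a_7 = 1·38 + 1·24 = 62
a_8 = 1·62 + 1·38 = 100
a_9 = 1·100 + 1·62 = 162
a_10 = 1·162 + 1·100 = 262
a_11 = 1·262 + 1·162 = 424
a_12 = 1·424 + 1·262 = 686
a_13 = 1·686 + 1·424 = 1110
a_14 = 1·1110 + 1·686 = 1796
a_15 = 1·1796 + 1·1110 = 2906
a_16 = 1·2906 + 1·1796 = 4702
a_17 = 1·4702 + 1·2906 = 7608
a_18 = 1·7608 + 1·4702 = 12310
a_19 = 1·12310 + 1·7608 = 19918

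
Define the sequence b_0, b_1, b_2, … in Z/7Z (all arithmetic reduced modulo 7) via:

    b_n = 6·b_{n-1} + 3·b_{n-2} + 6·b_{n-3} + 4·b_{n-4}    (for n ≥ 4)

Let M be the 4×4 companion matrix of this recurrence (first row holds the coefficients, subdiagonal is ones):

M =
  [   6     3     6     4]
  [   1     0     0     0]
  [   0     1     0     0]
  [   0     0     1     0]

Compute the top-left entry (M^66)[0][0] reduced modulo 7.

2

(M^66)[0][0] is the top entry after applying M 66 times to the unit state (1, 0, 0, 0). Equivalently it is h_{69} for the auxiliary sequence (h_n) obeying the same recurrence with h_3 = 1 and h_i = 0 for 0 ≤ i < 3:
h_4 = 6·1 + 3·0 + 6·0 + 4·0 = 6
h_5 = 6·6 + 3·1 + 6·0 + 4·0 = 4
h_6 = 6·4 + 3·6 + 6·1 + 4·0 = 6
h_7 = 6·6 + 3·4 + 6·6 + 4·1 = 4
h_8 = 6·4 + 3·6 + 6·4 + 4·6 = 6
h_9 = 6·6 + 3·4 + 6·6 + 4·4 = 2
h_10 = 6·2 + 3·6 + 6·4 + 4·6 = 1
h_11 = 6·1 + 3·2 + 6·6 + 4·4 = 1
h_12 = 6·1 + 3·1 + 6·2 + 4·6 = 3
h_13 = 6·3 + 3·1 + 6·1 + 4·2 = 0
h_14 = 6·0 + 3·3 + 6·1 + 4·1 = 5
h_15 = 6·5 + 3·0 + 6·3 + 4·1 = 3
h_16 = 6·3 + 3·5 + 6·0 + 4·3 = 3
h_17 = 6·3 + 3·3 + 6·5 + 4·0 = 1
h_18 = 6·1 + 3·3 + 6·3 + 4·5 = 4
h_19 = 6·4 + 3·1 + 6·3 + 4·3 = 1
h_20 = 6·1 + 3·4 + 6·1 + 4·3 = 1
h_21 = 6·1 + 3·1 + 6·4 + 4·1 = 2
h_22 = 6·2 + 3·1 + 6·1 + 4·4 = 2
h_23 = 6·2 + 3·2 + 6·1 + 4·1 = 0
h_24 = 6·0 + 3·2 + 6·2 + 4·1 = 1
h_25 = 6·1 + 3·0 + 6·2 + 4·2 = 5
h_26 = 6·5 + 3·1 + 6·0 + 4·2 = 6
h_27 = 6·6 + 3·5 + 6·1 + 4·0 = 1
h_28 = 6·1 + 3·6 + 6·5 + 4·1 = 2
h_29 = 6·2 + 3·1 + 6·6 + 4·5 = 1
h_30 = 6·1 + 3·2 + 6·1 + 4·6 = 0
h_31 = 6·0 + 3·1 + 6·2 + 4·1 = 5
h_32 = 6·5 + 3·0 + 6·1 + 4·2 = 2
h_33 = 6·2 + 3·5 + 6·0 + 4·1 = 3
h_34 = 6·3 + 3·2 + 6·5 + 4·0 = 5
h_35 = 6·5 + 3·3 + 6·2 + 4·5 = 1
h_36 = 6·1 + 3·5 + 6·3 + 4·2 = 5
h_37 = 6·5 + 3·1 + 6·5 + 4·3 = 5
h_38 = 6·5 + 3·5 + 6·1 + 4·5 = 1
h_39 = 6·1 + 3·5 + 6·5 + 4·1 = 6
h_40 = 6·6 + 3·1 + 6·5 + 4·5 = 5
h_41 = 6·5 + 3·6 + 6·1 + 4·5 = 4
h_42 = 6·4 + 3·5 + 6·6 + 4·1 = 2
h_43 = 6·2 + 3·4 + 6·5 + 4·6 = 1
h_44 = 6·1 + 3·2 + 6·4 + 4·5 = 0
h_45 = 6·0 + 3·1 + 6·2 + 4·4 = 3
h_46 = 6·3 + 3·0 + 6·1 + 4·2 = 4
h_47 = 6·4 + 3·3 + 6·0 + 4·1 = 2
h_48 = 6·2 + 3·4 + 6·3 + 4·0 = 0
h_49 = 6·0 + 3·2 + 6·4 + 4·3 = 0
h_50 = 6·0 + 3·0 + 6·2 + 4·4 = 0
h_51 = 6·0 + 3·0 + 6·0 + 4·2 = 1
h_52 = 6·1 + 3·0 + 6·0 + 4·0 = 6
h_53 = 6·6 + 3·1 + 6·0 + 4·0 = 4
h_54 = 6·4 + 3·6 + 6·1 + 4·0 = 6
h_55 = 6·6 + 3·4 + 6·6 + 4·1 = 4
h_56 = 6·4 + 3·6 + 6·4 + 4·6 = 6
h_57 = 6·6 + 3·4 + 6·6 + 4·4 = 2
h_58 = 6·2 + 3·6 + 6·4 + 4·6 = 1
h_59 = 6·1 + 3·2 + 6·6 + 4·4 = 1
h_60 = 6·1 + 3·1 + 6·2 + 4·6 = 3
h_61 = 6·3 + 3·1 + 6·1 + 4·2 = 0
h_62 = 6·0 + 3·3 + 6·1 + 4·1 = 5
h_63 = 6·5 + 3·0 + 6·3 + 4·1 = 3
h_64 = 6·3 + 3·5 + 6·0 + 4·3 = 3
h_65 = 6·3 + 3·3 + 6·5 + 4·0 = 1
h_66 = 6·1 + 3·3 + 6·3 + 4·5 = 4
h_67 = 6·4 + 3·1 + 6·3 + 4·3 = 1
h_68 = 6·1 + 3·4 + 6·1 + 4·3 = 1
h_69 = 6·1 + 3·1 + 6·4 + 4·1 = 2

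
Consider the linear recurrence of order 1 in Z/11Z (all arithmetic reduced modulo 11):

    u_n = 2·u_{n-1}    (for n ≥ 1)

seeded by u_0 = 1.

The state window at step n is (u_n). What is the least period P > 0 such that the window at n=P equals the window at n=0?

n=0: window = (1)
n=1: window = (2)
n=2: window = (4)
n=3: window = (8)
n=4: window = (5)
n=5: window = (10)
n=6: window = (9)
n=7: window = (7)
n=8: window = (3)
n=9: window = (6)
n=10: window = (1)
window at n=10 equals window at n=0 → period = 10

10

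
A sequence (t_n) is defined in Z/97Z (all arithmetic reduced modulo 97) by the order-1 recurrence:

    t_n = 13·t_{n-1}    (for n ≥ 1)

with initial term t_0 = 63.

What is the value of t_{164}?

58

t_1 = 13·63 = 43
t_2 = 13·43 = 74
t_3 = 13·74 = 89
t_4 = 13·89 = 90
t_5 = 13·90 = 6
t_6 = 13·6 = 78
t_7 = 13·78 = 44
t_8 = 13·44 = 87
t_9 = 13·87 = 64
t_10 = 13·64 = 56
t_11 = 13·56 = 49
t_12 = 13·49 = 55
t_13 = 13·55 = 36
t_14 = 13·36 = 80
t_15 = 13·80 = 70
t_16 = 13·70 = 37
t_17 = 13·37 = 93
t_18 = 13·93 = 45
t_19 = 13·45 = 3
t_20 = 13·3 = 39
t_21 = 13·39 = 22
t_22 = 13·22 = 92
t_23 = 13·92 = 32
t_24 = 13·32 = 28
t_25 = 13·28 = 73
t_26 = 13·73 = 76
t_27 = 13·76 = 18
t_28 = 13·18 = 40
t_29 = 13·40 = 35
t_30 = 13·35 = 67
t_31 = 13·67 = 95
t_32 = 13·95 = 71
t_33 = 13·71 = 50
t_34 = 13·50 = 68
t_35 = 13·68 = 11
t_36 = 13·11 = 46
t_37 = 13·46 = 16
t_38 = 13·16 = 14
t_39 = 13·14 = 85
t_40 = 13·85 = 38
t_41 = 13·38 = 9
t_42 = 13·9 = 20
t_43 = 13·20 = 66
t_44 = 13·66 = 82
t_45 = 13·82 = 96
t_46 = 13·96 = 84
t_47 = 13·84 = 25
t_48 = 13·25 = 34
t_49 = 13·34 = 54
t_50 = 13·54 = 23
t_51 = 13·23 = 8
t_52 = 13·8 = 7
t_53 = 13·7 = 91
t_54 = 13·91 = 19
t_55 = 13·19 = 53
t_56 = 13·53 = 10
t_57 = 13·10 = 33
t_58 = 13·33 = 41
t_59 = 13·41 = 48
t_60 = 13·48 = 42
t_61 = 13·42 = 61
t_62 = 13·61 = 17
t_63 = 13·17 = 27
t_64 = 13·27 = 60
t_65 = 13·60 = 4
t_66 = 13·4 = 52
t_67 = 13·52 = 94
t_68 = 13·94 = 58
t_69 = 13·58 = 75
t_70 = 13·75 = 5
t_71 = 13·5 = 65
t_72 = 13·65 = 69
t_73 = 13·69 = 24
t_74 = 13·24 = 21
t_75 = 13·21 = 79
t_76 = 13·79 = 57
t_77 = 13·57 = 62
t_78 = 13·62 = 30
t_79 = 13·30 = 2
t_80 = 13·2 = 26
t_81 = 13·26 = 47
t_82 = 13·47 = 29
t_83 = 13·29 = 86
t_84 = 13·86 = 51
t_85 = 13·51 = 81
t_86 = 13·81 = 83
t_87 = 13·83 = 12
t_88 = 13·12 = 59
t_89 = 13·59 = 88
t_90 = 13·88 = 77
t_91 = 13·77 = 31
t_92 = 13·31 = 15
t_93 = 13·15 = 1
t_94 = 13·1 = 13
t_95 = 13·13 = 72
t_96 = 13·72 = 63
t_97 = 13·63 = 43
t_98 = 13·43 = 74
t_99 = 13·74 = 89
t_100 = 13·89 = 90
t_101 = 13·90 = 6
t_102 = 13·6 = 78
t_103 = 13·78 = 44
t_104 = 13·44 = 87
t_105 = 13·87 = 64
t_106 = 13·64 = 56
t_107 = 13·56 = 49
t_108 = 13·49 = 55
t_109 = 13·55 = 36
t_110 = 13·36 = 80
t_111 = 13·80 = 70
t_112 = 13·70 = 37
t_113 = 13·37 = 93
t_114 = 13·93 = 45
t_115 = 13·45 = 3
t_116 = 13·3 = 39
t_117 = 13·39 = 22
t_118 = 13·22 = 92
t_119 = 13·92 = 32
t_120 = 13·32 = 28
t_121 = 13·28 = 73
t_122 = 13·73 = 76
t_123 = 13·76 = 18
t_124 = 13·18 = 40
t_125 = 13·40 = 35
t_126 = 13·35 = 67
t_127 = 13·67 = 95
t_128 = 13·95 = 71
t_129 = 13·71 = 50
t_130 = 13·50 = 68
t_131 = 13·68 = 11
t_132 = 13·11 = 46
t_133 = 13·46 = 16
t_134 = 13·16 = 14
t_135 = 13·14 = 85
t_136 = 13·85 = 38
t_137 = 13·38 = 9
t_138 = 13·9 = 20
t_139 = 13·20 = 66
t_140 = 13·66 = 82
t_141 = 13·82 = 96
t_142 = 13·96 = 84
t_143 = 13·84 = 25
t_144 = 13·25 = 34
t_145 = 13·34 = 54
t_146 = 13·54 = 23
t_147 = 13·23 = 8
t_148 = 13·8 = 7
t_149 = 13·7 = 91
t_150 = 13·91 = 19
t_151 = 13·19 = 53
t_152 = 13·53 = 10
t_153 = 13·10 = 33
t_154 = 13·33 = 41
t_155 = 13·41 = 48
t_156 = 13·48 = 42
t_157 = 13·42 = 61
t_158 = 13·61 = 17
t_159 = 13·17 = 27
t_160 = 13·27 = 60
t_161 = 13·60 = 4
t_162 = 13·4 = 52
t_163 = 13·52 = 94
t_164 = 13·94 = 58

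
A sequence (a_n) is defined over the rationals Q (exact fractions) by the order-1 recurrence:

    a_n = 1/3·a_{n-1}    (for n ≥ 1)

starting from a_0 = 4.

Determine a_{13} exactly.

a_1 = 1/3·4 = 4/3
a_2 = 1/3·4/3 = 4/9
a_3 = 1/3·4/9 = 4/27
a_4 = 1/3·4/27 = 4/81
a_5 = 1/3·4/81 = 4/243
a_6 = 1/3·4/243 = 4/729
a_7 = 1/3·4/729 = 4/2187
a_8 = 1/3·4/2187 = 4/6561
a_9 = 1/3·4/6561 = 4/19683
a_10 = 1/3·4/19683 = 4/59049
a_11 = 1/3·4/59049 = 4/177147
a_12 = 1/3·4/177147 = 4/531441
a_13 = 1/3·4/531441 = 4/1594323

4/1594323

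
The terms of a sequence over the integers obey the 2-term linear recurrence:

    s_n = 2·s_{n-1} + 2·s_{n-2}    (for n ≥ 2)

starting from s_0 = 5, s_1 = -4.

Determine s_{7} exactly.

s_2 = 2·-4 + 2·5 = 2
s_3 = 2·2 + 2·-4 = -4
s_4 = 2·-4 + 2·2 = -4
s_5 = 2·-4 + 2·-4 = -16
s_6 = 2·-16 + 2·-4 = -40
s_7 = 2·-40 + 2·-16 = -112

-112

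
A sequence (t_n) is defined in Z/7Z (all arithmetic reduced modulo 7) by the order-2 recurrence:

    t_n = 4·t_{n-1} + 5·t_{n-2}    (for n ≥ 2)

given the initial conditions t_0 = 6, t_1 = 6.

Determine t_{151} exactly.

t_2 = 4·6 + 5·6 = 5
t_3 = 4·5 + 5·6 = 1
t_4 = 4·1 + 5·5 = 1
t_5 = 4·1 + 5·1 = 2
t_6 = 4·2 + 5·1 = 6
t_7 = 4·6 + 5·2 = 6
(t_6, t_7) = (6, 6) = (t_0, t_1), so the sequence has period 6.
151 ≡ 1 (mod 6), hence t_151 = t_1 = 6.

6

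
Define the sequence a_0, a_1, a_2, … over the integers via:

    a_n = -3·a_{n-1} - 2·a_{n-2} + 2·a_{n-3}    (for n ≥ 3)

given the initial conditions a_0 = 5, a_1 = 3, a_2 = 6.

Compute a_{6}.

104

a_3 = -3·6 + -2·3 + 2·5 = -14
a_4 = -3·-14 + -2·6 + 2·3 = 36
a_5 = -3·36 + -2·-14 + 2·6 = -68
a_6 = -3·-68 + -2·36 + 2·-14 = 104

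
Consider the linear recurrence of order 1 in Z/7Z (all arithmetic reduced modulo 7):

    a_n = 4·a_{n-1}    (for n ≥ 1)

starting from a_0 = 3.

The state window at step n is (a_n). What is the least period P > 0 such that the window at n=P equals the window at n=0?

3

n=0: window = (3)
n=1: window = (5)
n=2: window = (6)
n=3: window = (3)
window at n=3 equals window at n=0 → period = 3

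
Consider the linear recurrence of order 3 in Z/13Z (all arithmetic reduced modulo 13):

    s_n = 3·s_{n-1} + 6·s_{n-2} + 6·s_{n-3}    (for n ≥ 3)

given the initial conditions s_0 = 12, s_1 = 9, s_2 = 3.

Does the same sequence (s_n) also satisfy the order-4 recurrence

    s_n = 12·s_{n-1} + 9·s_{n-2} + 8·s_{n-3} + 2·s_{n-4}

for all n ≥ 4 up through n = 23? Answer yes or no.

Terms s_0..s_23: 12, 9, 3, 5, 9, 10, 10, 1, 6, 6, 8, 5, 8, 11, 7, 5, 6, 12, 11, 11, 2, 8, 11, 2
n=4: candidate gives 1, actual s_4 = 9 ✗

no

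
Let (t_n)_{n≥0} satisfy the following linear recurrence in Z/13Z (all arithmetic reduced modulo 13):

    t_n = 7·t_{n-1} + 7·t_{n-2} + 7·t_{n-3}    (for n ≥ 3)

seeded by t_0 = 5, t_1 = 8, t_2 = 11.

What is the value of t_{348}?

t_3 = 7·11 + 7·8 + 7·5 = 12
t_4 = 7·12 + 7·11 + 7·8 = 9
t_5 = 7·9 + 7·12 + 7·11 = 3
t_6 = 7·3 + 7·9 + 7·12 = 12
t_7 = 7·12 + 7·3 + 7·9 = 12
t_8 = 7·12 + 7·12 + 7·3 = 7
Continuing the recurrence:
  t_9 = 9;  t_10 = 1;  t_11 = 2;  t_12 = 6;  t_13 = 11;  t_14 = 3
  t_15 = 10;  t_16 = 12;  t_17 = 6;  t_18 = 1;  t_19 = 3;  t_20 = 5
  t_21 = 11;  t_22 = 3;  t_23 = 3;  t_24 = 2;  t_25 = 4;  t_26 = 11
  t_27 = 2;  t_28 = 2;  t_29 = 1;  t_30 = 9;  t_31 = 6;  t_32 = 8
  t_33 = 5;  t_34 = 3;  t_35 = 8;  t_36 = 8;  t_37 = 3;  t_38 = 3
  t_39 = 7;  t_40 = 0;  t_41 = 5;  t_42 = 6;  t_43 = 12;  t_44 = 5
  t_45 = 5;  t_46 = 11;  t_47 = 4;  t_48 = 10;  t_49 = 6;  t_50 = 10
  t_51 = 0;  t_52 = 8;  t_53 = 9;  t_54 = 2;  t_55 = 3;  t_56 = 7
  t_57 = 6;  t_58 = 8;  t_59 = 4;  t_60 = 9;  t_61 = 4;  t_62 = 2
  t_63 = 1;  t_64 = 10;  t_65 = 0;  t_66 = 12;  t_67 = 11;  t_68 = 5
  t_69 = 1;  t_70 = 2;  t_71 = 4;  t_72 = 10;  t_73 = 8;  t_74 = 11
  t_75 = 8;  t_76 = 7;  t_77 = 0;  t_78 = 1;  t_79 = 4;  t_80 = 9
  t_81 = 7;  t_82 = 10;  t_83 = 0;  t_84 = 2;  t_85 = 6;  t_86 = 4
  t_87 = 6;  t_88 = 8;  t_89 = 9;  t_90 = 5;  t_91 = 11;  t_92 = 6
  t_93 = 11;  t_94 = 1;  t_95 = 9;  t_96 = 4;  t_97 = 7;  t_98 = 10
  t_99 = 4;  t_100 = 4;  t_101 = 9;  t_102 = 2;  t_103 = 1;  t_104 = 6
  t_105 = 11;  t_106 = 9;  t_107 = 0;  t_108 = 10;  t_109 = 3;  t_110 = 0
  t_111 = 0;  t_112 = 8;  t_113 = 4;  t_114 = 6;  t_115 = 9;  t_116 = 3
  t_117 = 9;  t_118 = 4;  t_119 = 8;  t_120 = 4;  t_121 = 8;  t_122 = 10
  t_123 = 11;  t_124 = 8;  t_125 = 8;  t_126 = 7;  t_127 = 5;  t_128 = 10
  t_129 = 11;  t_130 = 0;  t_131 = 4;  t_132 = 1;  t_133 = 9;  t_134 = 7
  t_135 = 2;  t_136 = 9;  t_137 = 9;  t_138 = 10;  t_139 = 1;  t_140 = 10
  t_141 = 4;  t_142 = 1;  t_143 = 1;  t_144 = 3;  t_145 = 9;  t_146 = 0
  t_147 = 6;  t_148 = 1;  t_149 = 10;  t_150 = 2;  t_151 = 0;  t_152 = 6
  t_153 = 4;  t_154 = 5;  t_155 = 1;  t_156 = 5;  t_157 = 12;  t_158 = 9
  t_159 = 0;  t_160 = 4;  t_161 = 0;  t_162 = 2;  t_163 = 3;  t_164 = 9
  t_165 = 7;  t_166 = 3;  t_167 = 3;  t_168 = 0;  t_169 = 3;  t_170 = 3
  t_171 = 3;  t_172 = 11;  t_173 = 2;  t_174 = 8;  t_175 = 4;  t_176 = 7
  t_177 = 3;  t_178 = 7;  t_179 = 2;  t_180 = 6;  t_181 = 1;  t_182 = 11
  t_183 = 9;  t_184 = 4;  t_185 = 12;  t_186 = 6;  t_187 = 11;  t_188 = 8
  t_189 = 6;  t_190 = 6;  t_191 = 10;  t_192 = 11;  t_193 = 7;  t_194 = 1
  t_195 = 3;  t_196 = 12;  t_197 = 8;  t_198 = 5;  t_199 = 6;  t_200 = 3
  t_201 = 7;  t_202 = 8;  t_203 = 9;  t_204 = 12;  t_205 = 8;  t_206 = 8
  t_207 = 1;  t_208 = 2;  t_209 = 12;  t_210 = 1;  t_211 = 1;  t_212 = 7
  t_213 = 11;  t_214 = 3;  t_215 = 4;  t_216 = 9;  t_217 = 8;  t_218 = 4
  t_219 = 4;  t_220 = 8;  t_221 = 8;  t_222 = 10;  t_223 = 0;  t_224 = 9
  t_225 = 3;  t_226 = 6;  t_227 = 9;  t_228 = 9;  t_229 = 12;  t_230 = 2
  t_231 = 5;  t_232 = 3;  t_233 = 5;  t_234 = 0;  t_235 = 4;  t_236 = 11
  t_237 = 1;  t_238 = 8;  t_239 = 10;  t_240 = 3;  t_241 = 4;  t_242 = 2
  t_243 = 11;  t_244 = 2;  t_245 = 1;  t_246 = 7;  t_247 = 5;  t_248 = 0
  t_249 = 6;  t_250 = 12;  t_251 = 9;  t_252 = 7;  t_253 = 1;  t_254 = 2
  t_255 = 5;  t_256 = 4;  t_257 = 12;  t_258 = 4;  t_259 = 10;  t_260 = 0
  t_261 = 7;  t_262 = 2;  t_263 = 11;  t_264 = 10;  t_265 = 5;  t_266 = 0
  t_267 = 1;  t_268 = 3;  t_269 = 2;  t_270 = 3;  t_271 = 4;  t_272 = 11
  t_273 = 9;  t_274 = 12;  t_275 = 3;  t_276 = 12;  t_277 = 7;  t_278 = 11
  t_279 = 2;  t_280 = 10;  t_281 = 5;  t_282 = 2;  t_283 = 2;  t_284 = 11
  t_285 = 1;  t_286 = 7;  t_287 = 3;  t_288 = 12;  t_289 = 11;  t_290 = 0
  t_291 = 5;  t_292 = 8;  t_293 = 0;  t_294 = 0;  t_295 = 4;  t_296 = 2
  t_297 = 3;  t_298 = 11;  t_299 = 8;  t_300 = 11;  t_301 = 2;  t_302 = 4
  t_303 = 2;  t_304 = 4;  t_305 = 5;  t_306 = 12;  t_307 = 4;  t_308 = 4
  t_309 = 10;  t_310 = 9;  t_311 = 5;  t_312 = 12;  t_313 = 0;  t_314 = 2
  t_315 = 7;  t_316 = 11;  t_317 = 10;  t_318 = 1;  t_319 = 11;  t_320 = 11
  t_321 = 5;  t_322 = 7;  t_323 = 5;  t_324 = 2;  t_325 = 7;  t_326 = 7
  t_327 = 8;  t_328 = 11;  t_329 = 0;  t_330 = 3;  t_331 = 7;  t_332 = 5
  t_333 = 1;  t_334 = 0;  t_335 = 3;  t_336 = 2;  t_337 = 9;  t_338 = 7
  t_339 = 9;  t_340 = 6;  t_341 = 11;  t_342 = 0;  t_343 = 2;  t_344 = 0
  t_345 = 1;  t_346 = 8
t_347 = 7·8 + 7·1 + 7·0 = 11
t_348 = 7·11 + 7·8 + 7·1 = 10

10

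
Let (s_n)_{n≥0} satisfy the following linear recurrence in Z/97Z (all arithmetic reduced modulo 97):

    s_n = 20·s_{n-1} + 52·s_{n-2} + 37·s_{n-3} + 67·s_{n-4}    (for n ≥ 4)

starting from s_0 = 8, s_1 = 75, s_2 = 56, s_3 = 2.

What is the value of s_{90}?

24

s_4 = 20·2 + 52·56 + 37·75 + 67·8 = 55
s_5 = 20·55 + 52·2 + 37·56 + 67·75 = 56
s_6 = 20·56 + 52·55 + 37·2 + 67·56 = 46
s_7 = 20·46 + 52·56 + 37·55 + 67·2 = 84
s_8 = 20·84 + 52·46 + 37·56 + 67·55 = 32
s_9 = 20·32 + 52·84 + 37·46 + 67·56 = 83
s_10 = 20·83 + 52·32 + 37·84 + 67·46 = 8
s_11 = 20·8 + 52·83 + 37·32 + 67·84 = 36
s_12 = 20·36 + 52·8 + 37·83 + 67·32 = 46
s_13 = 20·46 + 52·36 + 37·8 + 67·83 = 16
s_14 = 20·16 + 52·46 + 37·36 + 67·8 = 21
s_15 = 20·21 + 52·16 + 37·46 + 67·36 = 31
s_16 = 20·31 + 52·21 + 37·16 + 67·46 = 51
s_17 = 20·51 + 52·31 + 37·21 + 67·16 = 19
s_18 = 20·19 + 52·51 + 37·31 + 67·21 = 57
s_19 = 20·57 + 52·19 + 37·51 + 67·31 = 78
s_20 = 20·78 + 52·57 + 37·19 + 67·51 = 11
s_21 = 20·11 + 52·78 + 37·57 + 67·19 = 92
s_22 = 20·92 + 52·11 + 37·78 + 67·57 = 96
s_23 = 20·96 + 52·92 + 37·11 + 67·78 = 18
s_24 = 20·18 + 52·96 + 37·92 + 67·11 = 84
s_25 = 20·84 + 52·18 + 37·96 + 67·92 = 13
s_26 = 20·13 + 52·84 + 37·18 + 67·96 = 86
s_27 = 20·86 + 52·13 + 37·84 + 67·18 = 17
s_28 = 20·17 + 52·86 + 37·13 + 67·84 = 57
s_29 = 20·57 + 52·17 + 37·86 + 67·13 = 63
s_30 = 20·63 + 52·57 + 37·17 + 67·86 = 42
s_31 = 20·42 + 52·63 + 37·57 + 67·17 = 89
s_32 = 20·89 + 52·42 + 37·63 + 67·57 = 26
s_33 = 20·26 + 52·89 + 37·42 + 67·63 = 59
s_34 = 20·59 + 52·26 + 37·89 + 67·42 = 6
s_35 = 20·6 + 52·59 + 37·26 + 67·89 = 25
s_36 = 20·25 + 52·6 + 37·59 + 67·26 = 81
s_37 = 20·81 + 52·25 + 37·6 + 67·59 = 14
s_38 = 20·14 + 52·81 + 37·25 + 67·6 = 96
s_39 = 20·96 + 52·14 + 37·81 + 67·25 = 45
s_40 = 20·45 + 52·96 + 37·14 + 67·81 = 3
s_41 = 20·3 + 52·45 + 37·96 + 67·14 = 3
s_42 = 20·3 + 52·3 + 37·45 + 67·96 = 68
s_43 = 20·68 + 52·3 + 37·3 + 67·45 = 83
s_44 = 20·83 + 52·68 + 37·3 + 67·3 = 76
s_45 = 20·76 + 52·83 + 37·68 + 67·3 = 17
s_46 = 20·17 + 52·76 + 37·83 + 67·68 = 85
s_47 = 20·85 + 52·17 + 37·76 + 67·83 = 93
s_48 = 20·93 + 52·85 + 37·17 + 67·76 = 70
s_49 = 20·70 + 52·93 + 37·85 + 67·17 = 44
s_50 = 20·44 + 52·70 + 37·93 + 67·85 = 76
s_51 = 20·76 + 52·44 + 37·70 + 67·93 = 19
s_52 = 20·19 + 52·76 + 37·44 + 67·70 = 77
s_53 = 20·77 + 52·19 + 37·76 + 67·44 = 43
s_54 = 20·43 + 52·77 + 37·19 + 67·76 = 86
s_55 = 20·86 + 52·43 + 37·77 + 67·19 = 27
s_56 = 20·27 + 52·86 + 37·43 + 67·77 = 25
s_57 = 20·25 + 52·27 + 37·86 + 67·43 = 13
s_58 = 20·13 + 52·25 + 37·27 + 67·86 = 76
s_59 = 20·76 + 52·13 + 37·25 + 67·27 = 80
s_60 = 20·80 + 52·76 + 37·13 + 67·25 = 45
s_61 = 20·45 + 52·80 + 37·76 + 67·13 = 13
s_62 = 20·13 + 52·45 + 37·80 + 67·76 = 79
s_63 = 20·79 + 52·13 + 37·45 + 67·80 = 66
s_64 = 20·66 + 52·79 + 37·13 + 67·45 = 0
s_65 = 20·0 + 52·66 + 37·79 + 67·13 = 48
s_66 = 20·48 + 52·0 + 37·66 + 67·79 = 62
s_67 = 20·62 + 52·48 + 37·0 + 67·66 = 10
s_68 = 20·10 + 52·62 + 37·48 + 67·0 = 59
s_69 = 20·59 + 52·10 + 37·62 + 67·48 = 32
s_70 = 20·32 + 52·59 + 37·10 + 67·62 = 84
s_71 = 20·84 + 52·32 + 37·59 + 67·10 = 86
s_72 = 20·86 + 52·84 + 37·32 + 67·59 = 70
s_73 = 20·70 + 52·86 + 37·84 + 67·32 = 66
s_74 = 20·66 + 52·70 + 37·86 + 67·84 = 93
s_75 = 20·93 + 52·66 + 37·70 + 67·86 = 64
s_76 = 20·64 + 52·93 + 37·66 + 67·70 = 56
s_77 = 20·56 + 52·64 + 37·93 + 67·66 = 89
s_78 = 20·89 + 52·56 + 37·64 + 67·93 = 2
s_79 = 20·2 + 52·89 + 37·56 + 67·64 = 67
s_80 = 20·67 + 52·2 + 37·89 + 67·56 = 50
s_81 = 20·50 + 52·67 + 37·2 + 67·89 = 45
s_82 = 20·45 + 52·50 + 37·67 + 67·2 = 2
s_83 = 20·2 + 52·45 + 37·50 + 67·67 = 86
s_84 = 20·86 + 52·2 + 37·45 + 67·50 = 49
s_85 = 20·49 + 52·86 + 37·2 + 67·45 = 5
s_86 = 20·5 + 52·49 + 37·86 + 67·2 = 47
s_87 = 20·47 + 52·5 + 37·49 + 67·86 = 45
s_88 = 20·45 + 52·47 + 37·5 + 67·49 = 22
s_89 = 20·22 + 52·45 + 37·47 + 67·5 = 4
s_90 = 20·4 + 52·22 + 37·45 + 67·47 = 24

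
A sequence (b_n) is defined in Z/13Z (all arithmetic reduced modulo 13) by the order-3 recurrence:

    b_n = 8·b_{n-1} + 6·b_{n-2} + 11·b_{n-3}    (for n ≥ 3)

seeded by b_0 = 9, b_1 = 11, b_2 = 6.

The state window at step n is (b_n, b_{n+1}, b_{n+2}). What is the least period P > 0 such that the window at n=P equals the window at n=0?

84

n=0: window = (9, 11, 6)
n=1: window = (11, 6, 5)
n=2: window = (6, 5, 2)
n=3: window = (5, 2, 8)
n=4: window = (2, 8, 1)
n=5: window = (8, 1, 0)
n=6: window = (1, 0, 3)
n=7: window = (0, 3, 9)
n=8: window = (3, 9, 12)
n=9: window = (9, 12, 1)
n=10: window = (12, 1, 10)
n=11: window = (1, 10, 10)
n=12: window = (10, 10, 8)
n=13: window = (10, 8, 0)
n=14: window = (8, 0, 2)
n=15: window = (0, 2, 0)
n=16: window = (2, 0, 12)
n=17: window = (0, 12, 1)
n=18: window = (12, 1, 2)
n=19: window = (1, 2, 11)
n=20: window = (2, 11, 7)
n=21: window = (11, 7, 1)
n=22: window = (7, 1, 2)
n=23: window = (1, 2, 8)
n=24: window = (2, 8, 9)
n=25: window = (8, 9, 12)
n=26: window = (9, 12, 4)
n=27: window = (12, 4, 8)
n=28: window = (4, 8, 12)
n=29: window = (8, 12, 6)
n=30: window = (12, 6, 0)
n=31: window = (6, 0, 12)
n=32: window = (0, 12, 6)
n=33: window = (12, 6, 3)
n=34: window = (6, 3, 10)
n=35: window = (3, 10, 8)
n=36: window = (10, 8, 1)
n=37: window = (8, 1, 10)
n=38: window = (1, 10, 5)
n=39: window = (10, 5, 7)
n=40: window = (5, 7, 1)
…
n=82: window = (7, 3, 9)
n=83: window = (3, 9, 11)
n=84: window = (9, 11, 6)
window at n=84 equals window at n=0 → period = 84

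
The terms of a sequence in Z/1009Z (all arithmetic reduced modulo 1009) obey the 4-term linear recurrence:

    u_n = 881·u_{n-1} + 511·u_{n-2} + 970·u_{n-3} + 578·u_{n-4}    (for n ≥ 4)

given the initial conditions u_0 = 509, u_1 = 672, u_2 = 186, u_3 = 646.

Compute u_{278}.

u_4 = 881·646 + 511·186 + 970·672 + 578·509 = 859
u_5 = 881·859 + 511·646 + 970·186 + 578·672 = 961
u_6 = 881·961 + 511·859 + 970·646 + 578·186 = 709
u_7 = 881·709 + 511·961 + 970·859 + 578·646 = 609
u_8 = 881·609 + 511·709 + 970·961 + 578·859 = 746
u_9 = 881·746 + 511·609 + 970·709 + 578·961 = 894
Continuing the recurrence:
  u_10 = 2;  u_11 = 538;  u_12 = 555;  u_13 = 106;  u_14 = 988;  u_15 = 86
  u_16 = 289;  u_17 = 429;  u_18 = 591;  u_19 = 388;  u_20 = 57;  u_21 = 177
  u_22 = 976;  u_23 = 895;  u_24 = 565;  u_25 = 262;  u_26 = 409;  u_27 = 666
  u_28 = 179;  u_29 = 867;  u_30 = 220;  u_31 = 779;  u_32 = 628;  u_33 = 4
  u_34 = 458;  u_35 = 905;  u_36 = 742;  u_37 = 797;  u_38 = 57;  u_39 = 149
  u_40 = 212;  u_41 = 928;  u_42 = 539;  u_43 = 768;  u_44 = 120;  u_45 = 495
  u_46 = 57;  u_47 = 771;  u_48 = 674;  u_49 = 322;  u_50 = 348;  u_51 = 544
  u_52 = 890;  u_53 = 611;  u_54 = 551;  u_55 = 771;  u_56 = 461;  u_57 = 702
  u_58 = 254;  u_59 = 146;  u_60 = 63;  u_61 = 270;  u_62 = 518;  u_63 = 229
  u_64 = 948;  u_65 = 363;  u_66 = 948;  u_67 = 117;  u_68 = 293;  u_69 = 388
  u_70 = 707;  u_71 = 513;  u_72 = 830;  u_73 = 453;  u_74 = 53;  u_75 = 487
  u_76 = 13;  u_77 = 442;  u_78 = 50;  u_79 = 986;  u_80 = 608;  u_81 = 491
  u_82 = 162;  u_83 = 440;  u_84 = 542;  u_85 = 83;  u_86 = 763;  u_87 = 347
  u_88 = 675;  u_89 = 162;  u_90 = 974;  u_91 = 172;  u_92 = 871;  u_93 = 775
  u_94 = 99;  u_95 = 804;  u_96 = 137;  u_97 = 936;  u_98 = 281;  u_99 = 660
  u_100 = 893;  u_101 = 291;  u_102 = 803;  u_103 = 69;  u_104 = 224;  u_105 = 190
  u_106 = 673;  u_107 = 723;  u_108 = 91;  u_109 = 445;  u_110 = 215;  u_111 = 748
  u_112 = 932;  u_113 = 194;  u_114 = 649;  u_115 = 386;  u_116 = 107;  u_117 = 968
  u_118 = 249;  u_119 = 636;  u_120 = 304;  u_121 = 425;  u_122 = 100;  u_123 = 132
  u_124 = 622;  u_125 = 543;  u_126 = 308;  u_127 = 504;  u_128 = 372;  u_129 = 207
  u_130 = 93;  u_131 = 374;  u_132 = 758;  u_133 = 237;  u_134 = 642;  u_135 = 534
  u_136 = 453;  u_137 = 931;  u_138 = 443;  u_139 = 695;  u_140 = 707;  u_141 = 488
  u_142 = 55;  u_143 = 975;  u_144 = 309;  u_145 = 4;  u_146 = 811;  u_147 = 730
  u_148 = 981;  u_149 = 201;  u_150 = 688;  u_151 = 782;  u_152 = 424;  u_153 = 806
  u_154 = 378;  u_155 = 823;  u_156 = 770;  u_157 = 225;  u_158 = 143;  u_159 = 502
  u_160 = 133;  u_161 = 731;  u_162 = 138;  u_163 = 131;  u_164 = 206;  u_165 = 632
  u_166 = 143;  u_167 = 11;  u_168 = 609;  u_169 = 832;  u_170 = 372;  u_171 = 939
  u_172 = 989;  u_173 = 317;  u_174 = 465;  u_175 = 229;  u_176 = 742;  u_177 = 469
  u_178 = 812;  u_179 = 14;  u_180 = 381;  u_181 = 36;  u_182 = 1005;  u_183 = 33
  u_184 = 656;  u_185 = 273;  u_186 = 27;  u_187 = 385;  u_188 = 68;  u_189 = 703
  u_190 = 850;  u_191 = 117;  u_192 = 418;  u_193 = 83;  u_194 = 564;  u_195 = 356
  u_196 = 719;  u_197 = 836;  u_198 = 406;  u_199 = 23;  u_200 = 262;  u_201 = 622
  u_202 = 472;  u_203 = 180;  u_204 = 252;  u_205 = 259;  u_206 = 194;  u_207 = 938
  u_208 = 608;  u_209 = 788;  u_210 = 836;  u_211 = 858;  u_212 = 376;  u_213 = 925
  u_214 = 820;  u_215 = 406;  u_216 = 418;  u_217 = 782;  u_218 = 534;  u_219 = 720
  u_220 = 328;  u_221 = 356;  u_222 = 21;  u_223 = 403;  u_224 = 650;  u_225 = 766
  u_226 = 471;  u_227 = 925;  u_228 = 940;  u_229 = 813;  u_230 = 985;  u_231 = 333
  u_232 = 657;  u_233 = 958;  u_234 = 588;  u_235 = 950;  u_236 = 608;  u_237 = 48
  u_238 = 949;  u_239 = 628;  u_240 = 384;  u_241 = 149;  u_242 = 936;  u_243 = 630
  u_244 = 325;  u_245 = 5;  u_246 = 798;  u_247 = 635;  u_248 = 572;  u_249 = 48
  u_250 = 183;  u_251 = 748;  u_252 = 606;  u_253 = 369;  u_254 = 12;  u_255 = 423
  u_256 = 300;  u_257 = 84;  u_258 = 808;  u_259 = 764;  u_260 = 900;  u_261 = 643
  u_262 = 561;  u_263 = 344;  u_264 = 183;  u_265 = 662;  u_266 = 775;  u_267 = 943
  u_268 = 109;  u_269 = 15;  u_270 = 812;  u_271 = 572;  u_272 = 533;  u_273 = 279
  u_274 = 586;  u_275 = 24;  u_276 = 275
u_277 = 881·275 + 511·24 + 970·586 + 578·279 = 446
u_278 = 881·446 + 511·275 + 970·24 + 578·586 = 456

456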